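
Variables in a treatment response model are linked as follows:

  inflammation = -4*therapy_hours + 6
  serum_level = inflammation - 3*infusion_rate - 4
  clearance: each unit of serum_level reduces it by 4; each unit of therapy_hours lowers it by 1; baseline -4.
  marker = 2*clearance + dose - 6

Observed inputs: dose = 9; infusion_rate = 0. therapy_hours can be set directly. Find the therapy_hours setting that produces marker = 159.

therapy_hours = 6

Substituting into the serum_level equation gives serum_level = -4*therapy_hours + 2.
This gives clearance = 15*therapy_hours - 12.
Substituting into the marker equation gives marker = 30*therapy_hours - 21.
Solve 30*therapy_hours - 21 = 159: therapy_hours = (159 + 21) / 30 = 6.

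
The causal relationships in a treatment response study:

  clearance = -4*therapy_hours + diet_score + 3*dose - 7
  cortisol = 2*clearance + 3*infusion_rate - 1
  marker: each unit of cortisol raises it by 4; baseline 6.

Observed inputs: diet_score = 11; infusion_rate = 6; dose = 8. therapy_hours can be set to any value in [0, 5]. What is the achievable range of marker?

138 to 298

Substituting into the clearance equation gives clearance = -4*therapy_hours + 28.
Substituting into the cortisol equation gives cortisol = -8*therapy_hours + 73.
So marker = -32*therapy_hours + 298.
Linear in therapy_hours, so extremes are at the endpoints: therapy_hours = 0 gives marker = 298; therapy_hours = 5 gives marker = 138.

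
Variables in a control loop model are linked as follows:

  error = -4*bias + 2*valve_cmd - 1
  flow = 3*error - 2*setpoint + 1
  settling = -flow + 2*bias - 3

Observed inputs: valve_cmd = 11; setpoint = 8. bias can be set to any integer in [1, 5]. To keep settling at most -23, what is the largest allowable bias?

bias = 2

Substituting into the error equation gives error = -4*bias + 21.
Substituting into the flow equation gives flow = -12*bias + 48.
This gives settling = 14*bias - 51.
Require 14*bias - 51 ≤ -23, so bias ≤ 2.
The largest integer in [1, 5] satisfying this is 2.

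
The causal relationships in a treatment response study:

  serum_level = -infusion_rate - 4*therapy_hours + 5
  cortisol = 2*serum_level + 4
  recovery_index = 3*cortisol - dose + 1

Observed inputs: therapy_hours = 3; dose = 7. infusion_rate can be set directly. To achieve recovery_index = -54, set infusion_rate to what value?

Substituting into the serum_level equation gives serum_level = -infusion_rate - 7.
Substituting into the cortisol equation gives cortisol = -2*infusion_rate - 10.
Substituting into the recovery_index equation gives recovery_index = -6*infusion_rate - 36.
Solve -6*infusion_rate - 36 = -54: infusion_rate = (-54 + 36) / -6 = 3.

infusion_rate = 3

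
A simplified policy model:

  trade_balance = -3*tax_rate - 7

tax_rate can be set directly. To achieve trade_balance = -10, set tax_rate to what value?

tax_rate = 1

Solve -3*tax_rate - 7 = -10: tax_rate = (-10 + 7) / -3 = 1.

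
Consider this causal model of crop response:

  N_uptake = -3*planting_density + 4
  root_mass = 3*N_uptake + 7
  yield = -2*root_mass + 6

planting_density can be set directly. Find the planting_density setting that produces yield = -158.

planting_density = -7

Substituting into the root_mass equation gives root_mass = -9*planting_density + 19.
This gives yield = 18*planting_density - 32.
Solve 18*planting_density - 32 = -158: planting_density = (-158 + 32) / 18 = -7.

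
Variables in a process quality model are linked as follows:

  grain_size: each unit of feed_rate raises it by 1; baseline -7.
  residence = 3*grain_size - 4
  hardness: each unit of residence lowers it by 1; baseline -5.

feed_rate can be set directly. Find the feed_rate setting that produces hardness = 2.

Substituting into the residence equation gives residence = 3*feed_rate - 25.
Substituting into the hardness equation gives hardness = -3*feed_rate + 20.
Solve -3*feed_rate + 20 = 2: feed_rate = (2 - 20) / -3 = 6.

feed_rate = 6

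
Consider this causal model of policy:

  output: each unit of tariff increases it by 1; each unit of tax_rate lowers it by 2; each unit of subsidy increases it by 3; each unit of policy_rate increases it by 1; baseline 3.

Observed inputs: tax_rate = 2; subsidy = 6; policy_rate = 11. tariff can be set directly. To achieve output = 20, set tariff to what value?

tariff = -8

Substituting into the output equation gives output = tariff + 28.
Solve tariff + 28 = 20: tariff = (20 - 28) / 1 = -8.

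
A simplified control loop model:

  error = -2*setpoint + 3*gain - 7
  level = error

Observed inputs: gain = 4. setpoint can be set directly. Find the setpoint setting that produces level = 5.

setpoint = 0

Substituting into the error equation gives error = -2*setpoint + 5.
Substituting into the level equation gives level = -2*setpoint + 5.
Solve -2*setpoint + 5 = 5: setpoint = (5 - 5) / -2 = 0.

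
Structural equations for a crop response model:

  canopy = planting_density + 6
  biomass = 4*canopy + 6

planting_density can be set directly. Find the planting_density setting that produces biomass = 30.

planting_density = 0

Substituting into the biomass equation gives biomass = 4*planting_density + 30.
Solve 4*planting_density + 30 = 30: planting_density = (30 - 30) / 4 = 0.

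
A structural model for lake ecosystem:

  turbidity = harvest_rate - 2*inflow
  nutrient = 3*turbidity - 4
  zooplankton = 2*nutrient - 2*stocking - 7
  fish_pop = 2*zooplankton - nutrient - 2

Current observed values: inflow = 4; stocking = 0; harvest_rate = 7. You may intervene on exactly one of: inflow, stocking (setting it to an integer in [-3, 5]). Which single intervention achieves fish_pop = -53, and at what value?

set stocking = 4

Intervening on inflow: fish_pop = -18*inflow + 35. Reaching -53 requires inflow = 44/9, not an integer.
Intervening on stocking: with other inputs at their observed values, fish_pop = -4*stocking - 37. Solving for -53 gives stocking = 4, within [-3, 5].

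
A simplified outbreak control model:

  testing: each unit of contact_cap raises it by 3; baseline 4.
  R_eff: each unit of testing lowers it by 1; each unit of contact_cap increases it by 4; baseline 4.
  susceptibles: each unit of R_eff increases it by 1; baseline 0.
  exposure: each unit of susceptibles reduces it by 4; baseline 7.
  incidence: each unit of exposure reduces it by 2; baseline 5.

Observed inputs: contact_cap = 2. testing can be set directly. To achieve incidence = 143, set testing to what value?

testing = -7

Intervening on testing fixes its value directly, overriding its dependence on contact_cap.
Substituting into the R_eff equation gives R_eff = -testing + 12.
Substituting into the susceptibles equation gives susceptibles = -testing + 12.
Substituting into the exposure equation gives exposure = 4*testing - 41.
incidence becomes -8*testing + 87.
Solve -8*testing + 87 = 143: testing = (143 - 87) / -8 = -7.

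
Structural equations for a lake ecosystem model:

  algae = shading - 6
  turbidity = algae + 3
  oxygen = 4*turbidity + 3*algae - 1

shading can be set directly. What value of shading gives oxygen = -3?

shading = 4

Substituting into the turbidity equation gives turbidity = shading - 3.
Substituting into the oxygen equation gives oxygen = 7*shading - 31.
Solve 7*shading - 31 = -3: shading = (-3 + 31) / 7 = 4.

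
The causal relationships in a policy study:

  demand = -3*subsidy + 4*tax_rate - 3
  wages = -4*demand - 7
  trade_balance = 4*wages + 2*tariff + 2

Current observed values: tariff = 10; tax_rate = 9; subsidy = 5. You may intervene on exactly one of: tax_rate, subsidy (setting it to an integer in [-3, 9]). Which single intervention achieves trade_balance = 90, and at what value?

set tax_rate = 3

Intervening on tax_rate: with other inputs at their observed values, trade_balance = -64*tax_rate + 282. Solving for 90 gives tax_rate = 3, within [-3, 9].
Intervening on subsidy: trade_balance = 48*subsidy - 534. Reaching 90 requires subsidy = 13, outside [-3, 9].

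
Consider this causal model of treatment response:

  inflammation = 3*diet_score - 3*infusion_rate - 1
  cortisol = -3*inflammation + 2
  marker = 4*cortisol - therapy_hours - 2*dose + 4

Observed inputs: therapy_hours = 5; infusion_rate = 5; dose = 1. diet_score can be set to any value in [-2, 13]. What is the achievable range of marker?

Substituting into the inflammation equation gives inflammation = 3*diet_score - 16.
Substituting into the cortisol equation gives cortisol = -9*diet_score + 50.
This gives marker = -36*diet_score + 197.
Linear in diet_score, so extremes are at the endpoints: diet_score = -2 gives marker = 269; diet_score = 13 gives marker = -271.

-271 to 269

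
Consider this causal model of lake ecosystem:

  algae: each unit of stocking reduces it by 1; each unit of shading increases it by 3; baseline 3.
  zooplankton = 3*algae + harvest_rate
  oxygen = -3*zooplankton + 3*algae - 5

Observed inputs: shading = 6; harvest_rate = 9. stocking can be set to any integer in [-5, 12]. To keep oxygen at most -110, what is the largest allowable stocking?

stocking = 8

Substituting into the algae equation gives algae = -stocking + 21.
This gives zooplankton = -3*stocking + 72.
Substituting into the oxygen equation gives oxygen = 6*stocking - 158.
Require 6*stocking - 158 ≤ -110, so stocking ≤ 8.
The largest integer in [-5, 12] satisfying this is 8.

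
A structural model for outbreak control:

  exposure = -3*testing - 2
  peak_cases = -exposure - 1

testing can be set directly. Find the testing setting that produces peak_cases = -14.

testing = -5

Substituting into the peak_cases equation gives peak_cases = 3*testing + 1.
Solve 3*testing + 1 = -14: testing = (-14 - 1) / 3 = -5.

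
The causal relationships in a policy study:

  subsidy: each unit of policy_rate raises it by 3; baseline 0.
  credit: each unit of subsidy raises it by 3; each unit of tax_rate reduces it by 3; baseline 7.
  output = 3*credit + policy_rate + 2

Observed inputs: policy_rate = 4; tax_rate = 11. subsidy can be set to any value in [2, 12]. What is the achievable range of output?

Intervening on subsidy fixes its value directly, overriding its dependence on policy_rate.
Substituting into the credit equation gives credit = 3*subsidy - 26.
Substituting into the output equation gives output = 9*subsidy - 72.
Linear in subsidy, so extremes are at the endpoints: subsidy = 2 gives output = -54; subsidy = 12 gives output = 36.

-54 to 36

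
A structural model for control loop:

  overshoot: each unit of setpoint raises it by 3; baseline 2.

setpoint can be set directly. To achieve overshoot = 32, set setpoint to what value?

setpoint = 10

Solve 3*setpoint + 2 = 32: setpoint = (32 - 2) / 3 = 10.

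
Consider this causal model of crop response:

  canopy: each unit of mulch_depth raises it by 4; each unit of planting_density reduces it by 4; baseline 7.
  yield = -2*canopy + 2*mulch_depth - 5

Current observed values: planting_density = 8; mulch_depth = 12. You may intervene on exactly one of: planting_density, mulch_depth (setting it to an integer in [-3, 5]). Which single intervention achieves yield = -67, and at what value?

set planting_density = 3

Intervening on planting_density: with other inputs at their observed values, yield = 8*planting_density - 91. Solving for -67 gives planting_density = 3, within [-3, 5].
Intervening on mulch_depth: yield = -6*mulch_depth + 45. Reaching -67 requires mulch_depth = 56/3, not an integer.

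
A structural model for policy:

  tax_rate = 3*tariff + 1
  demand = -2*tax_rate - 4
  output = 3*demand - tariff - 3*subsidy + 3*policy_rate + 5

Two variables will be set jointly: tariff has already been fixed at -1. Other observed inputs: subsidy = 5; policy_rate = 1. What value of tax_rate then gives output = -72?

With tariff held at -1:
Intervening on tax_rate fixes its value directly, overriding its dependence on tariff.
Substituting into the output equation gives output = -6*tax_rate - 18.
Solve -6*tax_rate - 18 = -72: tax_rate = (-72 + 18) / -6 = 9.

tax_rate = 9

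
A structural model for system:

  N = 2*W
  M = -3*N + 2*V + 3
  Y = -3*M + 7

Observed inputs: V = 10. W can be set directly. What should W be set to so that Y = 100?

Substituting into the M equation gives M = -6*W + 23.
Substituting into the Y equation gives Y = 18*W - 62.
Solve 18*W - 62 = 100: W = (100 + 62) / 18 = 9.

W = 9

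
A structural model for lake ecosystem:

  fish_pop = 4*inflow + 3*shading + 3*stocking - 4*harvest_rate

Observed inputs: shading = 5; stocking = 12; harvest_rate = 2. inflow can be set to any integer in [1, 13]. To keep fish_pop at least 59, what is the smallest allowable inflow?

Substituting into the fish_pop equation gives fish_pop = 4*inflow + 43.
Require 4*inflow + 43 ≥ 59, so inflow ≥ 4.
The smallest integer in [1, 13] satisfying this is 4.

inflow = 4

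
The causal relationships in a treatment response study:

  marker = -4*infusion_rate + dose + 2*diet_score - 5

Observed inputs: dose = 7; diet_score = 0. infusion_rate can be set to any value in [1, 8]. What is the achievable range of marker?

-30 to -2

Substituting into the marker equation gives marker = -4*infusion_rate + 2.
Linear in infusion_rate, so extremes are at the endpoints: infusion_rate = 1 gives marker = -2; infusion_rate = 8 gives marker = -30.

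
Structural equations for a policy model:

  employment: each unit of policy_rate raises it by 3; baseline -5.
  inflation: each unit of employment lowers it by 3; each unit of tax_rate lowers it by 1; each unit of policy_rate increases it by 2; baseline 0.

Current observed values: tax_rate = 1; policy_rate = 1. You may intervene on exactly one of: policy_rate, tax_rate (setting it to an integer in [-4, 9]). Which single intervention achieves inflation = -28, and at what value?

Intervening on policy_rate: with other inputs at their observed values, inflation = -7*policy_rate + 14. Solving for -28 gives policy_rate = 6, within [-4, 9].
Intervening on tax_rate: inflation = -tax_rate + 8. Reaching -28 requires tax_rate = 36, outside [-4, 9].

set policy_rate = 6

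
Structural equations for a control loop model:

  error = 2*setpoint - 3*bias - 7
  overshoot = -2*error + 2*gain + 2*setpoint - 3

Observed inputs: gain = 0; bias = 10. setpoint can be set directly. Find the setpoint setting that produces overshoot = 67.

setpoint = 2

Substituting into the error equation gives error = 2*setpoint - 37.
So overshoot = -2*setpoint + 71.
Solve -2*setpoint + 71 = 67: setpoint = (67 - 71) / -2 = 2.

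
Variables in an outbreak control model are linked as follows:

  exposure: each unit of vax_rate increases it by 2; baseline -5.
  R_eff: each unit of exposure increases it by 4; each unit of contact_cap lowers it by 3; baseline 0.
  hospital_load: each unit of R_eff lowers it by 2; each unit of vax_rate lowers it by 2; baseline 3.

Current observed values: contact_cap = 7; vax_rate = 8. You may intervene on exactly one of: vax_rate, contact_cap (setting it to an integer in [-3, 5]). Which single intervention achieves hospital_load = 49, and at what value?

Intervening on vax_rate: with other inputs at their observed values, hospital_load = -18*vax_rate + 85. Solving for 49 gives vax_rate = 2, within [-3, 5].
Intervening on contact_cap: hospital_load = 6*contact_cap - 101. Reaching 49 requires contact_cap = 25, outside [-3, 5].

set vax_rate = 2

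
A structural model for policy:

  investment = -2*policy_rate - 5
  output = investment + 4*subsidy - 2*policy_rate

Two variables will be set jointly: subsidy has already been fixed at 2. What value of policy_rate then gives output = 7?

With subsidy held at 2:
Substituting into the output equation gives output = -4*policy_rate + 3.
Solve -4*policy_rate + 3 = 7: policy_rate = (7 - 3) / -4 = -1.

policy_rate = -1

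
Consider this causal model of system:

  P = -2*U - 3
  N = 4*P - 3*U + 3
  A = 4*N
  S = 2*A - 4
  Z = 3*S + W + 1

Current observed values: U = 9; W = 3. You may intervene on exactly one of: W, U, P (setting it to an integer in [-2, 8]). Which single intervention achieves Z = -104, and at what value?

Intervening on W: Z = W - 2603. Reaching -104 requires W = 2499, outside [-2, 8].
Intervening on U: Z = -264*U - 224. Reaching -104 requires U = -5/11, not an integer.
Intervening on P: with other inputs at their observed values, Z = 96*P - 584. Solving for -104 gives P = 5, within [-2, 8].

set P = 5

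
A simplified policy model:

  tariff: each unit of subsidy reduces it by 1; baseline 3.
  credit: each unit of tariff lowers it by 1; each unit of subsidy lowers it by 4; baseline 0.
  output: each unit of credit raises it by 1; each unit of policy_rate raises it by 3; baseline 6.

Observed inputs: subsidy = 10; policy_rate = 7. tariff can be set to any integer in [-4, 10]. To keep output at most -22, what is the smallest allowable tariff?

tariff = 9

Intervening on tariff fixes its value directly, overriding its dependence on subsidy.
Substituting into the credit equation gives credit = -tariff - 40.
Substituting into the output equation gives output = -tariff - 13.
Require -tariff - 13 ≤ -22, so tariff ≥ 9.
The smallest integer in [-4, 10] satisfying this is 9.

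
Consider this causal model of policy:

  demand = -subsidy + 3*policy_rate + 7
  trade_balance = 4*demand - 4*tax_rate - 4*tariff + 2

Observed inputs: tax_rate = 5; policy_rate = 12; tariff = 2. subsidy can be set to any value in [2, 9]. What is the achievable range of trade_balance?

110 to 138

Substituting into the demand equation gives demand = -subsidy + 43.
Substituting into the trade_balance equation gives trade_balance = -4*subsidy + 146.
Linear in subsidy, so extremes are at the endpoints: subsidy = 2 gives trade_balance = 138; subsidy = 9 gives trade_balance = 110.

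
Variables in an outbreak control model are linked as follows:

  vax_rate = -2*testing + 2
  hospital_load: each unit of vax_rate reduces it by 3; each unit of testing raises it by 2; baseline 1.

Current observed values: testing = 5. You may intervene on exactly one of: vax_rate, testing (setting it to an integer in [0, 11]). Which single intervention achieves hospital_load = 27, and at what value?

set testing = 4

Intervening on vax_rate: hospital_load = -3*vax_rate + 11. Reaching 27 requires vax_rate = -16/3, not an integer.
Intervening on testing: with other inputs at their observed values, hospital_load = 8*testing - 5. Solving for 27 gives testing = 4, within [0, 11].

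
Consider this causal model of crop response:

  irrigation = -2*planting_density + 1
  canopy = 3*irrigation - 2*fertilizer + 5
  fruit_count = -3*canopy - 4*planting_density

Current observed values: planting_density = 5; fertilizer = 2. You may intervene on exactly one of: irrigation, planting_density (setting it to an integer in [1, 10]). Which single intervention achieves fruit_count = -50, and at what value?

Intervening on irrigation: with other inputs at their observed values, fruit_count = -9*irrigation - 23. Solving for -50 gives irrigation = 3, within [1, 10].
Intervening on planting_density: fruit_count = 14*planting_density - 12. Reaching -50 requires planting_density = -19/7, not an integer.

set irrigation = 3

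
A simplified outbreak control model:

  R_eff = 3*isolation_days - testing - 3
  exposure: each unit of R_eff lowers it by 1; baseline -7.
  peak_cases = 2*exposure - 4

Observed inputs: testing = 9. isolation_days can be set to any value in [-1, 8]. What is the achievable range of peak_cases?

-42 to 12

Substituting into the R_eff equation gives R_eff = 3*isolation_days - 12.
Substituting into the exposure equation gives exposure = -3*isolation_days + 5.
peak_cases becomes -6*isolation_days + 6.
Linear in isolation_days, so extremes are at the endpoints: isolation_days = -1 gives peak_cases = 12; isolation_days = 8 gives peak_cases = -42.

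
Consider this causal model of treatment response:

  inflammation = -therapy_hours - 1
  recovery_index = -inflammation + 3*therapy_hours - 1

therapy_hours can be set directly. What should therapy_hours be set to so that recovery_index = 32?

Substituting into the recovery_index equation gives recovery_index = 4*therapy_hours.
Solve 4*therapy_hours = 32: therapy_hours = 32 / 4 = 8.

therapy_hours = 8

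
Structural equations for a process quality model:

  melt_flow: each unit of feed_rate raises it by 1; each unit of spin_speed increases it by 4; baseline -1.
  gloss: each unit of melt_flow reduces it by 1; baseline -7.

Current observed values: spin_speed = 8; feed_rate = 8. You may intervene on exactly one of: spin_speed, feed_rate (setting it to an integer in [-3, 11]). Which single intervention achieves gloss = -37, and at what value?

Intervening on spin_speed: gloss = -4*spin_speed - 14. Reaching -37 requires spin_speed = 23/4, not an integer.
Intervening on feed_rate: with other inputs at their observed values, gloss = -feed_rate - 38. Solving for -37 gives feed_rate = -1, within [-3, 11].

set feed_rate = -1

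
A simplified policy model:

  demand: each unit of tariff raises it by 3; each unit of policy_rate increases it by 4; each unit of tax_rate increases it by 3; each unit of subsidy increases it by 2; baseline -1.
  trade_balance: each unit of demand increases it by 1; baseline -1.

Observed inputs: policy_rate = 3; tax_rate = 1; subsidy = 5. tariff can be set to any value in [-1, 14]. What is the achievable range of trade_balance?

20 to 65

Substituting into the demand equation gives demand = 3*tariff + 24.
So trade_balance = 3*tariff + 23.
Linear in tariff, so extremes are at the endpoints: tariff = -1 gives trade_balance = 20; tariff = 14 gives trade_balance = 65.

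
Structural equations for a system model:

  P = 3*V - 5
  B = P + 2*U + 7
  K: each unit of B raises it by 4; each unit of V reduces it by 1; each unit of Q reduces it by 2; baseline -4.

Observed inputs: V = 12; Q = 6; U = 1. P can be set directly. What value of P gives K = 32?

Intervening on P fixes its value directly, overriding its dependence on V.
Substituting into the B equation gives B = P + 9.
So K = 4*P + 8.
Solve 4*P + 8 = 32: P = (32 - 8) / 4 = 6.

P = 6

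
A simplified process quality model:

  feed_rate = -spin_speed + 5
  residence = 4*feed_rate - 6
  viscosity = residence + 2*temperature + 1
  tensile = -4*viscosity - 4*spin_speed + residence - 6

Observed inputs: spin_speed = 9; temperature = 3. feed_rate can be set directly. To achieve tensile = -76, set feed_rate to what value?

Intervening on feed_rate fixes its value directly, overriding its dependence on spin_speed.
Substituting into the viscosity equation gives viscosity = 4*feed_rate + 1.
This gives tensile = -12*feed_rate - 52.
Solve -12*feed_rate - 52 = -76: feed_rate = (-76 + 52) / -12 = 2.

feed_rate = 2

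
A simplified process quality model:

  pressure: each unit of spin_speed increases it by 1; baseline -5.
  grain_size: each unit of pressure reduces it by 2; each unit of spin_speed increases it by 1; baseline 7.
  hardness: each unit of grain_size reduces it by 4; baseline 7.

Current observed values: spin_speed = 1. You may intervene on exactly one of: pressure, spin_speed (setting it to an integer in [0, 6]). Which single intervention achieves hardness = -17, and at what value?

Intervening on pressure: with other inputs at their observed values, hardness = 8*pressure - 25. Solving for -17 gives pressure = 1, within [0, 6].
Intervening on spin_speed: hardness = 4*spin_speed - 61. Reaching -17 requires spin_speed = 11, outside [0, 6].

set pressure = 1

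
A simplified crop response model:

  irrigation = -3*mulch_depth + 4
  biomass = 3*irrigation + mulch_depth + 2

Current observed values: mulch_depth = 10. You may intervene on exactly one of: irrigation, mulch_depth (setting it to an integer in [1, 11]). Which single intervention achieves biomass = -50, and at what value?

set mulch_depth = 8

Intervening on irrigation: biomass = 3*irrigation + 12. Reaching -50 requires irrigation = -62/3, not an integer.
Intervening on mulch_depth: with other inputs at their observed values, biomass = -8*mulch_depth + 14. Solving for -50 gives mulch_depth = 8, within [1, 11].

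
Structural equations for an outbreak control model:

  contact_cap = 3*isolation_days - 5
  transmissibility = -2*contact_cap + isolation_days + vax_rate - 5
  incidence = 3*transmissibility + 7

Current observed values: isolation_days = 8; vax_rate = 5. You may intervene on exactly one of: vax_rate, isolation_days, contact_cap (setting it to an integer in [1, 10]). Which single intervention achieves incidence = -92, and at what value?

set vax_rate = 2

Intervening on vax_rate: with other inputs at their observed values, incidence = 3*vax_rate - 98. Solving for -92 gives vax_rate = 2, within [1, 10].
Intervening on isolation_days: incidence = -15*isolation_days + 37. Reaching -92 requires isolation_days = 43/5, not an integer.
Intervening on contact_cap: incidence = -6*contact_cap + 31. Reaching -92 requires contact_cap = 41/2, not an integer.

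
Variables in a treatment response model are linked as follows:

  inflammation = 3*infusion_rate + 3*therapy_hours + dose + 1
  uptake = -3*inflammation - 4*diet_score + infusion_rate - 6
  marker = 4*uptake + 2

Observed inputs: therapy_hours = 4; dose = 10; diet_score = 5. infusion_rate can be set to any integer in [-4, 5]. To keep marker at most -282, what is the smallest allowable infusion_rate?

Substituting into the inflammation equation gives inflammation = 3*infusion_rate + 23.
This gives uptake = -8*infusion_rate - 95.
So marker = -32*infusion_rate - 378.
Require -32*infusion_rate - 378 ≤ -282, so infusion_rate ≥ -3.
The smallest integer in [-4, 5] satisfying this is -3.

infusion_rate = -3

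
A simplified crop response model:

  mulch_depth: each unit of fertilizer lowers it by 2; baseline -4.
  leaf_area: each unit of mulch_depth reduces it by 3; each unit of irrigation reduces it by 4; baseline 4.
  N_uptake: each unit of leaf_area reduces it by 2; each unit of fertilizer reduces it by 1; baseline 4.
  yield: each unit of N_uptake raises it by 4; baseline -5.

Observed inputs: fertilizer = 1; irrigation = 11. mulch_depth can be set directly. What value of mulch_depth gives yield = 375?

mulch_depth = 2

Intervening on mulch_depth fixes its value directly, overriding its dependence on fertilizer.
Substituting into the leaf_area equation gives leaf_area = -3*mulch_depth - 40.
Substituting into the N_uptake equation gives N_uptake = 6*mulch_depth + 83.
Substituting into the yield equation gives yield = 24*mulch_depth + 327.
Solve 24*mulch_depth + 327 = 375: mulch_depth = (375 - 327) / 24 = 2.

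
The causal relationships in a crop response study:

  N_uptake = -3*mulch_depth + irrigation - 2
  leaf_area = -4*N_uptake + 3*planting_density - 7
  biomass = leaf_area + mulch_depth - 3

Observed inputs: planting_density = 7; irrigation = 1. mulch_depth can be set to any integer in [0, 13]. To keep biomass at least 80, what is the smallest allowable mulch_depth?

mulch_depth = 5

Substituting into the N_uptake equation gives N_uptake = -3*mulch_depth - 1.
Substituting into the leaf_area equation gives leaf_area = 12*mulch_depth + 18.
This gives biomass = 13*mulch_depth + 15.
Require 13*mulch_depth + 15 ≥ 80, so mulch_depth ≥ 5.
The smallest integer in [0, 13] satisfying this is 5.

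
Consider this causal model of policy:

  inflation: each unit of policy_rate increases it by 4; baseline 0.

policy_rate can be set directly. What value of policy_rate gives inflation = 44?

Solve 4*policy_rate = 44: policy_rate = 44 / 4 = 11.

policy_rate = 11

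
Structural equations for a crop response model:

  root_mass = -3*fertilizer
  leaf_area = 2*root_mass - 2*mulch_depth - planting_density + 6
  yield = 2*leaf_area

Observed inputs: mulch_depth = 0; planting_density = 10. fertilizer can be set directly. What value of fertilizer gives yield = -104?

fertilizer = 8

Substituting into the leaf_area equation gives leaf_area = -6*fertilizer - 4.
So yield = -12*fertilizer - 8.
Solve -12*fertilizer - 8 = -104: fertilizer = (-104 + 8) / -12 = 8.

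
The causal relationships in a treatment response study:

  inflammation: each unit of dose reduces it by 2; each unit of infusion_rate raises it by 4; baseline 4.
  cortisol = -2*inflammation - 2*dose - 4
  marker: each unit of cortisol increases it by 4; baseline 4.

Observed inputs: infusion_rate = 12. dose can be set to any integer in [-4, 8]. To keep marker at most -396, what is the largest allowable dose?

Substituting into the inflammation equation gives inflammation = -2*dose + 52.
Substituting into the cortisol equation gives cortisol = 2*dose - 108.
Substituting into the marker equation gives marker = 8*dose - 428.
Require 8*dose - 428 ≤ -396, so dose ≤ 4.
The largest integer in [-4, 8] satisfying this is 4.

dose = 4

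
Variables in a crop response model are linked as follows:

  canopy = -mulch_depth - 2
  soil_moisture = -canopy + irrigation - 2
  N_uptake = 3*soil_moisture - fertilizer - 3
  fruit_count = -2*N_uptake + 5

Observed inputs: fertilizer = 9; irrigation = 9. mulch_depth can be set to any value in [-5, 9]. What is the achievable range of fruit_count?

-79 to 5

Substituting into the soil_moisture equation gives soil_moisture = mulch_depth + 9.
N_uptake becomes 3*mulch_depth + 15.
Substituting into the fruit_count equation gives fruit_count = -6*mulch_depth - 25.
Linear in mulch_depth, so extremes are at the endpoints: mulch_depth = -5 gives fruit_count = 5; mulch_depth = 9 gives fruit_count = -79.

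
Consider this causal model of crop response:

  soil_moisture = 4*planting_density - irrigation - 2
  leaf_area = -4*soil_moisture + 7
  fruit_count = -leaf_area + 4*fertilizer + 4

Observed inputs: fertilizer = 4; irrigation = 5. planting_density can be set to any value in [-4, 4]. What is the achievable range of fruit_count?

Substituting into the soil_moisture equation gives soil_moisture = 4*planting_density - 7.
leaf_area becomes -16*planting_density + 35.
Substituting into the fruit_count equation gives fruit_count = 16*planting_density - 15.
Linear in planting_density, so extremes are at the endpoints: planting_density = -4 gives fruit_count = -79; planting_density = 4 gives fruit_count = 49.

-79 to 49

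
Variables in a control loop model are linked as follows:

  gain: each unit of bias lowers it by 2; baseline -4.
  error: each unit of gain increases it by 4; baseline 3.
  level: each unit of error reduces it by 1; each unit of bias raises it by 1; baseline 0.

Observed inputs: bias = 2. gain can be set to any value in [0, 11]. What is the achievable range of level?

-45 to -1

Intervening on gain fixes its value directly, overriding its dependence on bias.
Substituting into the level equation gives level = -4*gain - 1.
Linear in gain, so extremes are at the endpoints: gain = 0 gives level = -1; gain = 11 gives level = -45.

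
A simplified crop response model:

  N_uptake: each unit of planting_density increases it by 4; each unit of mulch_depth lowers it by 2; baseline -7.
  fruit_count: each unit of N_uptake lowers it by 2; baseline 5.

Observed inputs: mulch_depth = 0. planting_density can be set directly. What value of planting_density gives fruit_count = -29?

Substituting into the N_uptake equation gives N_uptake = 4*planting_density - 7.
Substituting into the fruit_count equation gives fruit_count = -8*planting_density + 19.
Solve -8*planting_density + 19 = -29: planting_density = (-29 - 19) / -8 = 6.

planting_density = 6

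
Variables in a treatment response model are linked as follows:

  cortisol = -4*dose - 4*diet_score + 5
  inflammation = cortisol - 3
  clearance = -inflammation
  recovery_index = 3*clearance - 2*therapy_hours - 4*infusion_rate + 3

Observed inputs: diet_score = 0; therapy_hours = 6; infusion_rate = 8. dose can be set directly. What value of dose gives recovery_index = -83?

Substituting into the cortisol equation gives cortisol = -4*dose + 5.
Substituting into the inflammation equation gives inflammation = -4*dose + 2.
Substituting into the clearance equation gives clearance = 4*dose - 2.
This gives recovery_index = 12*dose - 47.
Solve 12*dose - 47 = -83: dose = (-83 + 47) / 12 = -3.

dose = -3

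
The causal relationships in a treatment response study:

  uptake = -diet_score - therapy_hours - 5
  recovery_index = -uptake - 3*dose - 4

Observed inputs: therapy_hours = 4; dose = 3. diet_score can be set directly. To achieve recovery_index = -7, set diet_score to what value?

Substituting into the uptake equation gives uptake = -diet_score - 9.
This gives recovery_index = diet_score - 4.
Solve diet_score - 4 = -7: diet_score = (-7 + 4) / 1 = -3.

diet_score = -3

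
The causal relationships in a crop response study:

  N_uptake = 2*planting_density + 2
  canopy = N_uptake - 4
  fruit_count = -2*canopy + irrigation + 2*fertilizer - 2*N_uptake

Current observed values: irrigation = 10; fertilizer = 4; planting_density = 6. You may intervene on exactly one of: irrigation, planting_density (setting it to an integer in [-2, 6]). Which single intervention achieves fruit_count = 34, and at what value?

set planting_density = -2

Intervening on irrigation: fruit_count = irrigation - 40. Reaching 34 requires irrigation = 74, outside [-2, 6].
Intervening on planting_density: with other inputs at their observed values, fruit_count = -8*planting_density + 18. Solving for 34 gives planting_density = -2, within [-2, 6].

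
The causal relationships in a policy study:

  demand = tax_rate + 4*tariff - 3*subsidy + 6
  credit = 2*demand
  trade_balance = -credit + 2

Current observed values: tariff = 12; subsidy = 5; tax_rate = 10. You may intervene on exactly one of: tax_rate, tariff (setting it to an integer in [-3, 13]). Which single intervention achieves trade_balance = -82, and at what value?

Intervening on tax_rate: with other inputs at their observed values, trade_balance = -2*tax_rate - 76. Solving for -82 gives tax_rate = 3, within [-3, 13].
Intervening on tariff: trade_balance = -8*tariff. Reaching -82 requires tariff = 41/4, not an integer.

set tax_rate = 3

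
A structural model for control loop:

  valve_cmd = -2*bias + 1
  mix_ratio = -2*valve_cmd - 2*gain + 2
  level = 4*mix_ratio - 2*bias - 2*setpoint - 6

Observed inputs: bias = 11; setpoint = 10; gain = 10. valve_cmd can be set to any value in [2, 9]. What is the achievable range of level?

Intervening on valve_cmd fixes its value directly, overriding its dependence on bias.
Substituting into the mix_ratio equation gives mix_ratio = -2*valve_cmd - 18.
So level = -8*valve_cmd - 120.
Linear in valve_cmd, so extremes are at the endpoints: valve_cmd = 2 gives level = -136; valve_cmd = 9 gives level = -192.

-192 to -136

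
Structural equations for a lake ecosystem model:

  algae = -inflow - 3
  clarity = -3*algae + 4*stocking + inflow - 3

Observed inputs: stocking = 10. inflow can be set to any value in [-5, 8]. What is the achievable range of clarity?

Substituting into the clarity equation gives clarity = 4*inflow + 46.
Linear in inflow, so extremes are at the endpoints: inflow = -5 gives clarity = 26; inflow = 8 gives clarity = 78.

26 to 78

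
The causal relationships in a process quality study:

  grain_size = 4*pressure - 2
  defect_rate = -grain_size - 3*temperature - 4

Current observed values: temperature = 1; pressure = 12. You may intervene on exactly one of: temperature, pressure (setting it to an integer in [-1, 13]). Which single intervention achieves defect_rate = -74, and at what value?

set temperature = 8

Intervening on temperature: with other inputs at their observed values, defect_rate = -3*temperature - 50. Solving for -74 gives temperature = 8, within [-1, 13].
Intervening on pressure: defect_rate = -4*pressure - 5. Reaching -74 requires pressure = 69/4, not an integer.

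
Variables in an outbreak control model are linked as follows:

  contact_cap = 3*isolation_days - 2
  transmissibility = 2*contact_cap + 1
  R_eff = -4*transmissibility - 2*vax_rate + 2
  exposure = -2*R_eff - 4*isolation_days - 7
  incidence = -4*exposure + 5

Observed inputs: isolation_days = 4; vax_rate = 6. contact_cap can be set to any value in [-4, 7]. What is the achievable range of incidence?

-463 to 241

Intervening on contact_cap fixes its value directly, overriding its dependence on isolation_days.
Substituting into the R_eff equation gives R_eff = -8*contact_cap - 14.
So exposure = 16*contact_cap + 5.
Substituting into the incidence equation gives incidence = -64*contact_cap - 15.
Linear in contact_cap, so extremes are at the endpoints: contact_cap = -4 gives incidence = 241; contact_cap = 7 gives incidence = -463.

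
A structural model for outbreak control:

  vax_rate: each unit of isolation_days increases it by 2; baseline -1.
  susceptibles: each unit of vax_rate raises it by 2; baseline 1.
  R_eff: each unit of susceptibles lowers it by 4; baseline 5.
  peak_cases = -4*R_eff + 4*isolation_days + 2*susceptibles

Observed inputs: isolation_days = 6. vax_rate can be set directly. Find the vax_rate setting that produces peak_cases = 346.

vax_rate = 9

Intervening on vax_rate fixes its value directly, overriding its dependence on isolation_days.
Substituting into the R_eff equation gives R_eff = -8*vax_rate + 1.
So peak_cases = 36*vax_rate + 22.
Solve 36*vax_rate + 22 = 346: vax_rate = (346 - 22) / 36 = 9.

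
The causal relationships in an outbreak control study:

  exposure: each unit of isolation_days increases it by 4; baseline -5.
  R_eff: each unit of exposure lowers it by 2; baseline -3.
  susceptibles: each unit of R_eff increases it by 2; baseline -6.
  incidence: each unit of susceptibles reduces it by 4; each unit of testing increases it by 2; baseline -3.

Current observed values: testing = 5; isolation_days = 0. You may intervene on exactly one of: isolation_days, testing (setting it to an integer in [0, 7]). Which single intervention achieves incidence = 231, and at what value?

set isolation_days = 4

Intervening on isolation_days: with other inputs at their observed values, incidence = 64*isolation_days - 25. Solving for 231 gives isolation_days = 4, within [0, 7].
Intervening on testing: incidence = 2*testing - 35. Reaching 231 requires testing = 133, outside [0, 7].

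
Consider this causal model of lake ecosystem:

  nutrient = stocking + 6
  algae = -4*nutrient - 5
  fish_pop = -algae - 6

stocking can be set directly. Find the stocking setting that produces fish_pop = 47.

stocking = 6

Substituting into the algae equation gives algae = -4*stocking - 29.
Substituting into the fish_pop equation gives fish_pop = 4*stocking + 23.
Solve 4*stocking + 23 = 47: stocking = (47 - 23) / 4 = 6.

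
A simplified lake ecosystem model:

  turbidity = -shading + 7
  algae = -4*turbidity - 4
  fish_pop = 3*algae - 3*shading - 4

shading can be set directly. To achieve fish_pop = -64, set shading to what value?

shading = 4

Substituting into the algae equation gives algae = 4*shading - 32.
So fish_pop = 9*shading - 100.
Solve 9*shading - 100 = -64: shading = (-64 + 100) / 9 = 4.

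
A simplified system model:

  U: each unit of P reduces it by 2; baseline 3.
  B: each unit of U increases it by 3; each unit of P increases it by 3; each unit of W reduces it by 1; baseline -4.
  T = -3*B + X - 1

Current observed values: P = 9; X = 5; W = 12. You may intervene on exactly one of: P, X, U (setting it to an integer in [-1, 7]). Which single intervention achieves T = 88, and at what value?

set P = 7

Intervening on P: with other inputs at their observed values, T = 9*P + 25. Solving for 88 gives P = 7, within [-1, 7].
Intervening on X: T = X + 101. Reaching 88 requires X = -13, outside [-1, 7].
Intervening on U: T = -9*U - 29. Reaching 88 requires U = -13, outside [-1, 7].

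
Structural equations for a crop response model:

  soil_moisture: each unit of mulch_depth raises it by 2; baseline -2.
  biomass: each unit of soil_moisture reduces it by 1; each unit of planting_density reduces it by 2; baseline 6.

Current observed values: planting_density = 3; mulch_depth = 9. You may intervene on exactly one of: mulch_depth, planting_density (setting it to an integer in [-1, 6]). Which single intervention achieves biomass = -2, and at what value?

Intervening on mulch_depth: with other inputs at their observed values, biomass = -2*mulch_depth + 2. Solving for -2 gives mulch_depth = 2, within [-1, 6].
Intervening on planting_density: biomass = -2*planting_density - 10. Reaching -2 requires planting_density = -4, outside [-1, 6].

set mulch_depth = 2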